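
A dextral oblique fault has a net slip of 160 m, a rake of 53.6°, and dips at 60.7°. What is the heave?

dip-slip = net slip × sin(rake) = 160 m × sin(53.6°) = 128.8 m
heave = dip-slip × cos(dip) = 128.8 × cos(60.7°) = 63 m

63 m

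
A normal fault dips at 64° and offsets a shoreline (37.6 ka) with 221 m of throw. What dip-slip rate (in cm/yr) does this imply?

0.654 cm/yr

dip-slip = throw / sin(dip) = 221 m / sin(64°) = 245.9 m
rate = 245.9 m / 37.6 ka = 0.00654 m/yr = 0.654 cm/yr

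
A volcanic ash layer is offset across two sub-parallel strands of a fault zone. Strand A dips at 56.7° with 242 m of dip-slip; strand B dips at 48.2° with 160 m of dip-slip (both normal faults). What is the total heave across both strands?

240 m

heave_A = 242 × cos(56.7°) = 132.9 m
heave_B = 160 × cos(48.2°) = 106.6 m
total = 132.9 + 106.6 = 240 m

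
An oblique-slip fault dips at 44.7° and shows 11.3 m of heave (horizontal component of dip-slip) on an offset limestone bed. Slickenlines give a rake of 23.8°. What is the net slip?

dip-slip = heave / cos(dip) = 11.3 / cos(44.7°) = 15.90 m
net slip = dip-slip / sin(rake) = 15.90 / sin(23.8°) = 39.4 m

39.4 m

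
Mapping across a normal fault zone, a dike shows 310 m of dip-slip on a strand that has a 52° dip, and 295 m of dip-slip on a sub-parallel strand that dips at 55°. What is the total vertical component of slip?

486 m

throw_A = 310 × sin(52°) = 244.3 m
throw_B = 295 × sin(55°) = 241.6 m
total = 244.3 + 241.6 = 486 m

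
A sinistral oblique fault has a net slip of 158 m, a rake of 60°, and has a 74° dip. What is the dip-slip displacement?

dip-slip = net slip × sin(rake) = 158 m × sin(60°) = 137 m

137 m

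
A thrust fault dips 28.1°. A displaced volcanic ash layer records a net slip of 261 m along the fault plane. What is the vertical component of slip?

throw = dip-slip × sin(dip) = 261 m × sin(28.1°) = 123 m

123 m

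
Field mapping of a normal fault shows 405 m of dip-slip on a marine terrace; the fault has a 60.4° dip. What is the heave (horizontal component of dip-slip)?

heave = dip-slip × cos(dip) = 405 m × cos(60.4°) = 200 m

200 m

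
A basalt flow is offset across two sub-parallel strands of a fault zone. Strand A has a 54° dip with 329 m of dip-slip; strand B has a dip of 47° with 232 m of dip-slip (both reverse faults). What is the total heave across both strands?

heave_A = 329 × cos(54°) = 193.4 m
heave_B = 232 × cos(47°) = 158.2 m
total = 193.4 + 158.2 = 352 m

352 m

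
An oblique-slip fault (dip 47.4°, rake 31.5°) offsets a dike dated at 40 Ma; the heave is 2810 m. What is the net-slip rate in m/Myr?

dip-slip = heave / cos(dip) = 2810 / cos(47.4°) = 4151 m
net slip = dip-slip / sin(rake) = 4151 / sin(31.5°) = 7945 m
rate = 7945 m / 40 Ma = 0.000199 m/yr = 199 m/Myr

199 m/Myr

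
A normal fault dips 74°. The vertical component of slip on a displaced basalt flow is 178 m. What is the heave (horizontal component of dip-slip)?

51 m

heave = throw / tan(dip) = 178 / tan(74°) = 51 m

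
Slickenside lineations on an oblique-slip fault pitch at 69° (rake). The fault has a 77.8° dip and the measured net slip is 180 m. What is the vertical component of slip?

dip-slip = net slip × sin(rake) = 180 m × sin(69°) = 168 m
throw = dip-slip × sin(dip) = 168 × sin(77.8°) = 164 m

164 m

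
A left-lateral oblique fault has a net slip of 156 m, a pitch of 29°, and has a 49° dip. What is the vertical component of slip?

57.1 m

dip-slip = net slip × sin(rake) = 156 m × sin(29°) = 75.63 m
throw = dip-slip × sin(dip) = 75.63 × sin(49°) = 57.1 m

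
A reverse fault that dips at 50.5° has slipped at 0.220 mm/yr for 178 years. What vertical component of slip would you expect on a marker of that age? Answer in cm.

dip-slip = rate × time = 0.220 mm/yr × 178 years = 0.03916 m
throw = dip-slip × sin(dip) = 0.03916 × sin(50.5°) = 0.0302 m = 3.02 cm

3.02 cm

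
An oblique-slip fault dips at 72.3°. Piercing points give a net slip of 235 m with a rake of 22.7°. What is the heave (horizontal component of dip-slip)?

dip-slip = net slip × sin(rake) = 235 m × sin(22.7°) = 90.69 m
heave = dip-slip × cos(dip) = 90.69 × cos(72.3°) = 27.6 m

27.6 m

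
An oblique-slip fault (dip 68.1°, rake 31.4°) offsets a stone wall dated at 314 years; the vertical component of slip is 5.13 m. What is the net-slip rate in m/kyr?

33.8 m/kyr

dip-slip = throw / sin(dip) = 5.13 / sin(68.1°) = 5.529 m
net slip = dip-slip / sin(rake) = 5.529 / sin(31.4°) = 10.61 m
rate = 10.61 m / 314 years = 0.0338 m/yr = 33.8 m/kyr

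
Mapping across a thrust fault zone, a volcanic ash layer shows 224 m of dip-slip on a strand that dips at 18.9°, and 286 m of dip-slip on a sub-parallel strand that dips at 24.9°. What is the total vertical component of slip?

throw_A = 224 × sin(18.9°) = 72.56 m
throw_B = 286 × sin(24.9°) = 120.4 m
total = 72.56 + 120.4 = 193 m

193 m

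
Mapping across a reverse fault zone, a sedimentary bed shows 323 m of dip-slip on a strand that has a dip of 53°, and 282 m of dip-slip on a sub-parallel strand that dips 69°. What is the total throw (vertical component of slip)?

521 m

throw_A = 323 × sin(53°) = 258 m
throw_B = 282 × sin(69°) = 263.3 m
total = 258 + 263.3 = 521 m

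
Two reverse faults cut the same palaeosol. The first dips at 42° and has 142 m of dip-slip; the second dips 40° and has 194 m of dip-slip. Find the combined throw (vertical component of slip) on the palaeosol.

throw_A = 142 × sin(42°) = 95.02 m
throw_B = 194 × sin(40°) = 124.7 m
total = 95.02 + 124.7 = 220 m

220 m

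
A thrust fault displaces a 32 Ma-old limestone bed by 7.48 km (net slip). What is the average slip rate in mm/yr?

rate = 7.48 km / 32 Ma = 0.000234 m/yr = 0.234 mm/yr

0.234 mm/yr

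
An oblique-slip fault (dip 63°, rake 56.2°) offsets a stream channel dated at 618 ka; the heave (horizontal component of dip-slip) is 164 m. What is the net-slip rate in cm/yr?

0.0703 cm/yr

dip-slip = heave / cos(dip) = 164 / cos(63°) = 361.2 m
net slip = dip-slip / sin(rake) = 361.2 / sin(56.2°) = 434.7 m
rate = 434.7 m / 618 ka = 0.000703 m/yr = 0.0703 cm/yr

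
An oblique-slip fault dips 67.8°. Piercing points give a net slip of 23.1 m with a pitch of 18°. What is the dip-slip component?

7.14 m

dip-slip = net slip × sin(rake) = 23.1 m × sin(18°) = 7.14 m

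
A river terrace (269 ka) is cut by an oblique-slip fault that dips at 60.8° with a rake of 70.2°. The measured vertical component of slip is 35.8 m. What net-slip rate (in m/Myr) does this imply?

162 m/Myr

dip-slip = throw / sin(dip) = 35.8 / sin(60.8°) = 41.01 m
net slip = dip-slip / sin(rake) = 41.01 / sin(70.2°) = 43.59 m
rate = 43.59 m / 269 ka = 0.000162 m/yr = 162 m/Myr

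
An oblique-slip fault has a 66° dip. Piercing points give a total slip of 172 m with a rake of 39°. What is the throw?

dip-slip = net slip × sin(rake) = 172 m × sin(39°) = 108.2 m
throw = dip-slip × sin(dip) = 108.2 × sin(66°) = 98.9 m

98.9 m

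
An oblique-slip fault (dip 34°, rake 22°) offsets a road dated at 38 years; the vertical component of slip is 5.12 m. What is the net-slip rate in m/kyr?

dip-slip = throw / sin(dip) = 5.12 / sin(34°) = 9.156 m
net slip = dip-slip / sin(rake) = 9.156 / sin(22°) = 24.44 m
rate = 24.44 m / 38 years = 0.643 m/yr = 643 m/kyr

643 m/kyr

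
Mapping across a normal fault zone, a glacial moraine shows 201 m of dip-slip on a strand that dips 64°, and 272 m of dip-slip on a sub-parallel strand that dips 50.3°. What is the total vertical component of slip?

390 m

throw_A = 201 × sin(64°) = 180.7 m
throw_B = 272 × sin(50.3°) = 209.3 m
total = 180.7 + 209.3 = 390 m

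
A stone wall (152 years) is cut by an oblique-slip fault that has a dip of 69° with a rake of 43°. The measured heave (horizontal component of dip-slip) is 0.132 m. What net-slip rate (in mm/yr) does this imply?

3.55 mm/yr

dip-slip = heave / cos(dip) = 0.132 / cos(69°) = 0.3683 m
net slip = dip-slip / sin(rake) = 0.3683 / sin(43°) = 0.5401 m
rate = 0.5401 m / 152 years = 0.00355 m/yr = 3.55 mm/yr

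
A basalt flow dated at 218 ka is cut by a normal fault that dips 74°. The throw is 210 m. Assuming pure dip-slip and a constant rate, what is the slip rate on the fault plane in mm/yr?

1 mm/yr

dip-slip = throw / sin(dip) = 210 m / sin(74°) = 218.5 m
rate = 218.5 m / 218 ka = 0.00100 m/yr = 1 mm/yr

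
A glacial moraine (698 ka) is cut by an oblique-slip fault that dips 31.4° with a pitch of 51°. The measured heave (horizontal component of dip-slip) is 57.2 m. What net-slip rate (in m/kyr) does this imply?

0.124 m/kyr

dip-slip = heave / cos(dip) = 57.2 / cos(31.4°) = 67.01 m
net slip = dip-slip / sin(rake) = 67.01 / sin(51°) = 86.23 m
rate = 86.23 m / 698 ka = 0.000124 m/yr = 0.124 m/kyr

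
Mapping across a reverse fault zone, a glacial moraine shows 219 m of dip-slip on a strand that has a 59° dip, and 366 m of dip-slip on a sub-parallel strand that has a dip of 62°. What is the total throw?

throw_A = 219 × sin(59°) = 187.7 m
throw_B = 366 × sin(62°) = 323.2 m
total = 187.7 + 323.2 = 511 m

511 m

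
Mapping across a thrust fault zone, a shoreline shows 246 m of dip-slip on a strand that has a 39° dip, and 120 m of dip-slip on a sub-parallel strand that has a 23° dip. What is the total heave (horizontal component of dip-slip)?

heave_A = 246 × cos(39°) = 191.2 m
heave_B = 120 × cos(23°) = 110.5 m
total = 191.2 + 110.5 = 302 m

302 m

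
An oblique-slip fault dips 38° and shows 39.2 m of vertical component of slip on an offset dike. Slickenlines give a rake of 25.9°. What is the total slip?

dip-slip = throw / sin(dip) = 39.2 / sin(38°) = 63.67 m
net slip = dip-slip / sin(rake) = 63.67 / sin(25.9°) = 146 m

146 m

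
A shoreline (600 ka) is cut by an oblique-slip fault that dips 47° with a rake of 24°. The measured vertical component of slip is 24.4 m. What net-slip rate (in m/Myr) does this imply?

137 m/Myr

dip-slip = throw / sin(dip) = 24.4 / sin(47°) = 33.36 m
net slip = dip-slip / sin(rake) = 33.36 / sin(24°) = 82.03 m
rate = 82.03 m / 600 ka = 0.000137 m/yr = 137 m/Myr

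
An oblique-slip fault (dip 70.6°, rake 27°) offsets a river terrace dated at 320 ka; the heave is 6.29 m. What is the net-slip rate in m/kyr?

dip-slip = heave / cos(dip) = 6.29 / cos(70.6°) = 18.94 m
net slip = dip-slip / sin(rake) = 18.94 / sin(27°) = 41.71 m
rate = 41.71 m / 320 ka = 0.000130 m/yr = 0.130 m/kyr

0.130 m/kyr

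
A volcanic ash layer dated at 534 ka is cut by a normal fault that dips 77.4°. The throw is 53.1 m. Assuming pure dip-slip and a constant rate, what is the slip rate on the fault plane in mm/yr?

0.102 mm/yr

dip-slip = throw / sin(dip) = 53.1 m / sin(77.4°) = 54.41 m
rate = 54.41 m / 534 ka = 0.000102 m/yr = 0.102 mm/yr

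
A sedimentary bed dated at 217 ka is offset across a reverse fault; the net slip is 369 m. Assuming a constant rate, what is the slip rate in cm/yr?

0.170 cm/yr

rate = 369 m / 217 ka = 0.00170 m/yr = 0.170 cm/yr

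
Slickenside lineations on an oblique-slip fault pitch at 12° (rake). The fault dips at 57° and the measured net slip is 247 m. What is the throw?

dip-slip = net slip × sin(rake) = 247 m × sin(12°) = 51.35 m
throw = dip-slip × sin(dip) = 51.35 × sin(57°) = 43.1 m

43.1 m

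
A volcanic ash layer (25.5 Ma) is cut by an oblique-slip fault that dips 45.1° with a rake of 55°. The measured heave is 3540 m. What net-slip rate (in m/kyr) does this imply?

0.240 m/kyr

dip-slip = heave / cos(dip) = 3540 / cos(45.1°) = 5015 m
net slip = dip-slip / sin(rake) = 5015 / sin(55°) = 6122 m
rate = 6122 m / 25.5 Ma = 0.000240 m/yr = 0.240 m/kyr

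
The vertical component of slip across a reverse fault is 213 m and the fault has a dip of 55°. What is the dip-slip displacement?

260 m

dip-slip = throw / sin(dip) = 213 / sin(55°) = 260 m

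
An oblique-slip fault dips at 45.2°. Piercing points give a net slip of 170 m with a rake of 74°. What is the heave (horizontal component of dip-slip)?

115 m

dip-slip = net slip × sin(rake) = 170 m × sin(74°) = 163.4 m
heave = dip-slip × cos(dip) = 163.4 × cos(45.2°) = 115 m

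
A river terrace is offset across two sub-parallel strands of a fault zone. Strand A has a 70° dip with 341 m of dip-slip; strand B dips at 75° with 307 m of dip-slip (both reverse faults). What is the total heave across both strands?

heave_A = 341 × cos(70°) = 116.6 m
heave_B = 307 × cos(75°) = 79.46 m
total = 116.6 + 79.46 = 196 m

196 m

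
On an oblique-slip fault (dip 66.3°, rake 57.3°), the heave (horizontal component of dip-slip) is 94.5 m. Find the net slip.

279 m

dip-slip = heave / cos(dip) = 94.5 / cos(66.3°) = 235.1 m
net slip = dip-slip / sin(rake) = 235.1 / sin(57.3°) = 279 m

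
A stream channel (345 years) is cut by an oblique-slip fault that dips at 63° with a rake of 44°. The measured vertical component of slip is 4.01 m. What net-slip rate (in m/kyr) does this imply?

18.8 m/kyr

dip-slip = throw / sin(dip) = 4.01 / sin(63°) = 4.501 m
net slip = dip-slip / sin(rake) = 4.501 / sin(44°) = 6.479 m
rate = 6.479 m / 345 years = 0.0188 m/yr = 18.8 m/kyr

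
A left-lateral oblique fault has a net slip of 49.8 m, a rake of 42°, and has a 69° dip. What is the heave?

dip-slip = net slip × sin(rake) = 49.8 m × sin(42°) = 33.32 m
heave = dip-slip × cos(dip) = 33.32 × cos(69°) = 11.9 m

11.9 m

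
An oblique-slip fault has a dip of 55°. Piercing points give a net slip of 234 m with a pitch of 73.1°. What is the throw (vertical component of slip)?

dip-slip = net slip × sin(rake) = 234 m × sin(73.1°) = 223.9 m
throw = dip-slip × sin(dip) = 223.9 × sin(55°) = 183 m

183 m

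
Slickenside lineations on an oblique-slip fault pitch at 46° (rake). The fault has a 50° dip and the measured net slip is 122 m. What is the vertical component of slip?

67.2 m

dip-slip = net slip × sin(rake) = 122 m × sin(46°) = 87.76 m
throw = dip-slip × sin(dip) = 87.76 × sin(50°) = 67.2 m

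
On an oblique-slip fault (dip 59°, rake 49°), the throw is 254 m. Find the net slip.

dip-slip = throw / sin(dip) = 254 / sin(59°) = 296.3 m
net slip = dip-slip / sin(rake) = 296.3 / sin(49°) = 393 m

393 m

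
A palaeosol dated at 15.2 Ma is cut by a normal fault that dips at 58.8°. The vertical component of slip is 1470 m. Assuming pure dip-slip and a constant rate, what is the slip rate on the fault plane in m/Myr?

113 m/Myr

dip-slip = throw / sin(dip) = 1470 m / sin(58.8°) = 1719 m
rate = 1719 m / 15.2 Ma = 0.000113 m/yr = 113 m/Myr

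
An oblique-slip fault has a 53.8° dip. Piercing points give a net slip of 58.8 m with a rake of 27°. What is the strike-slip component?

52.4 m

strike-slip = net slip × cos(rake) = 58.8 m × cos(27°) = 52.4 m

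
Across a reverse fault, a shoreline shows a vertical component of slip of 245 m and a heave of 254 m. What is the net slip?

net slip = √(throw² + heave²) = √(245² + 254²) = 353 m

353 m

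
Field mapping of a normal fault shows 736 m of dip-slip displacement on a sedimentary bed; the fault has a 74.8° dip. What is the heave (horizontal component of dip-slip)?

193 m

heave = dip-slip × cos(dip) = 736 m × cos(74.8°) = 193 m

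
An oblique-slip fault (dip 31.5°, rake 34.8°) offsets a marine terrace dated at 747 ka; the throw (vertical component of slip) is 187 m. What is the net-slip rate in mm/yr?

0.839 mm/yr

dip-slip = throw / sin(dip) = 187 / sin(31.5°) = 357.9 m
net slip = dip-slip / sin(rake) = 357.9 / sin(34.8°) = 627.1 m
rate = 627.1 m / 747 ka = 0.000839 m/yr = 0.839 mm/yr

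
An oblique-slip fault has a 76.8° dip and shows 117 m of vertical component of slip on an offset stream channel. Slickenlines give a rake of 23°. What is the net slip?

dip-slip = throw / sin(dip) = 117 / sin(76.8°) = 120.2 m
net slip = dip-slip / sin(rake) = 120.2 / sin(23°) = 308 m

308 m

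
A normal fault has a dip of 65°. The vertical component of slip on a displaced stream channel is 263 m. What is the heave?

heave = throw / tan(dip) = 263 / tan(65°) = 123 m

123 m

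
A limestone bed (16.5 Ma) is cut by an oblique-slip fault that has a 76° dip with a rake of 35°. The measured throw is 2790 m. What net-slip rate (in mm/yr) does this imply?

dip-slip = throw / sin(dip) = 2790 / sin(76°) = 2875 m
net slip = dip-slip / sin(rake) = 2875 / sin(35°) = 5013 m
rate = 5013 m / 16.5 Ma = 0.000304 m/yr = 0.304 mm/yr

0.304 mm/yr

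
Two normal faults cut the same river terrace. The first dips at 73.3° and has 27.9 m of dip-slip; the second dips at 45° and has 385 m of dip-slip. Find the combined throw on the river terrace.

throw_A = 27.9 × sin(73.3°) = 26.72 m
throw_B = 385 × sin(45°) = 272.2 m
total = 26.72 + 272.2 = 299 m

299 m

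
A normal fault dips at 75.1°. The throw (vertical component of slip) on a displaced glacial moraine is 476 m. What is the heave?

127 m

heave = throw / tan(dip) = 476 / tan(75.1°) = 127 m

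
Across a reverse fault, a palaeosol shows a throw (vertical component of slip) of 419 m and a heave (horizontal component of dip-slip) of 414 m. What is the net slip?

net slip = √(throw² + heave²) = √(419² + 414²) = 589 m

589 m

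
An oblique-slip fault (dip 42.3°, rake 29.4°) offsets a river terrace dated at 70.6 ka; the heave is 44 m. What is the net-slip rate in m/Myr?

dip-slip = heave / cos(dip) = 44 / cos(42.3°) = 59.49 m
net slip = dip-slip / sin(rake) = 59.49 / sin(29.4°) = 121.2 m
rate = 121.2 m / 70.6 ka = 0.00172 m/yr = 1720 m/Myr

1720 m/Myr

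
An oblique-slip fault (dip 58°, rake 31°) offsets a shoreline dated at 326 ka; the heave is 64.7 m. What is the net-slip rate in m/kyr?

dip-slip = heave / cos(dip) = 64.7 / cos(58°) = 122.1 m
net slip = dip-slip / sin(rake) = 122.1 / sin(31°) = 237.1 m
rate = 237.1 m / 326 ka = 0.000727 m/yr = 0.727 m/kyr

0.727 m/kyr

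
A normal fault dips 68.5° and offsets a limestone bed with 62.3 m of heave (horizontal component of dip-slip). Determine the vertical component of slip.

throw = heave × tan(dip) = 62.3 × tan(68.5°) = 158 m

158 m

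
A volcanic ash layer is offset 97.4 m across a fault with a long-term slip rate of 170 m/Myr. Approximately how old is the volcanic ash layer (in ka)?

573 ka

age = offset / rate = 97.4 m / (170 m/Myr) = 573000 yr = 573 ka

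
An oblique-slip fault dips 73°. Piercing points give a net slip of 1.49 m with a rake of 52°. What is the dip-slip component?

dip-slip = net slip × sin(rake) = 1.49 m × sin(52°) = 1.17 m

1.17 m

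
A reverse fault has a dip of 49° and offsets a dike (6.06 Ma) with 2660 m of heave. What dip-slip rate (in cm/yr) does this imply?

dip-slip = heave / cos(dip) = 2660 m / cos(49°) = 4055 m
rate = 4055 m / 6.06 Ma = 0.000669 m/yr = 0.0669 cm/yr

0.0669 cm/yr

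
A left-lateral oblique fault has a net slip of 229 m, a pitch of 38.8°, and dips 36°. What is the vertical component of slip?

84.3 m

dip-slip = net slip × sin(rake) = 229 m × sin(38.8°) = 143.5 m
throw = dip-slip × sin(dip) = 143.5 × sin(36°) = 84.3 m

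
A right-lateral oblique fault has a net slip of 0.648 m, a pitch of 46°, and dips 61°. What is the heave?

dip-slip = net slip × sin(rake) = 0.648 m × sin(46°) = 0.4661 m
heave = dip-slip × cos(dip) = 0.4661 × cos(61°) = 0.226 m

0.226 m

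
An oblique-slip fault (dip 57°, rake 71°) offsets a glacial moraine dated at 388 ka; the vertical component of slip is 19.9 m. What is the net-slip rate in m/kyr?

0.0647 m/kyr

dip-slip = throw / sin(dip) = 19.9 / sin(57°) = 23.73 m
net slip = dip-slip / sin(rake) = 23.73 / sin(71°) = 25.10 m
rate = 25.10 m / 388 ka = 0.0000647 m/yr = 0.0647 m/kyr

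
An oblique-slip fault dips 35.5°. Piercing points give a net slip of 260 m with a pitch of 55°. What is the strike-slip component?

strike-slip = net slip × cos(rake) = 260 m × cos(55°) = 149 m

149 m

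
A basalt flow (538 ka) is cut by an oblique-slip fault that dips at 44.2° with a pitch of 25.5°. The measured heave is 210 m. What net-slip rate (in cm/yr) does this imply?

0.126 cm/yr

dip-slip = heave / cos(dip) = 210 / cos(44.2°) = 292.9 m
net slip = dip-slip / sin(rake) = 292.9 / sin(25.5°) = 680.4 m
rate = 680.4 m / 538 ka = 0.00126 m/yr = 0.126 cm/yr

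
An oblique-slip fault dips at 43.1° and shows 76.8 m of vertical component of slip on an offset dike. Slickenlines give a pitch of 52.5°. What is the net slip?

dip-slip = throw / sin(dip) = 76.8 / sin(43.1°) = 112.4 m
net slip = dip-slip / sin(rake) = 112.4 / sin(52.5°) = 142 m

142 m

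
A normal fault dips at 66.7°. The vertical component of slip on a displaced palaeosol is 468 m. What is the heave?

heave = throw / tan(dip) = 468 / tan(66.7°) = 202 m

202 m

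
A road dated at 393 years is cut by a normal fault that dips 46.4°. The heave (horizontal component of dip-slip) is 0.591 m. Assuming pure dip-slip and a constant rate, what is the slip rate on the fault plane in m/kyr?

dip-slip = heave / cos(dip) = 0.591 m / cos(46.4°) = 0.8570 m
rate = 0.8570 m / 393 years = 0.00218 m/yr = 2.18 m/kyr

2.18 m/kyr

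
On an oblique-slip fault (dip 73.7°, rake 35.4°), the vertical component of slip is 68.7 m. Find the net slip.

dip-slip = throw / sin(dip) = 68.7 / sin(73.7°) = 71.58 m
net slip = dip-slip / sin(rake) = 71.58 / sin(35.4°) = 124 m

124 m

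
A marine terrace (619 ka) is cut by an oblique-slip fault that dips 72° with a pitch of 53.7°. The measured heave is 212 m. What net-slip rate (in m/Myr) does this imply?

dip-slip = heave / cos(dip) = 212 / cos(72°) = 686 m
net slip = dip-slip / sin(rake) = 686 / sin(53.7°) = 851.2 m
rate = 851.2 m / 619 ka = 0.00138 m/yr = 1380 m/Myr

1380 m/Myr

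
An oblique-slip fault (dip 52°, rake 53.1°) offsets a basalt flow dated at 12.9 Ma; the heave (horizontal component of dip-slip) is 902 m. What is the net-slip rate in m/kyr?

dip-slip = heave / cos(dip) = 902 / cos(52°) = 1465 m
net slip = dip-slip / sin(rake) = 1465 / sin(53.1°) = 1832 m
rate = 1832 m / 12.9 Ma = 0.000142 m/yr = 0.142 m/kyr

0.142 m/kyr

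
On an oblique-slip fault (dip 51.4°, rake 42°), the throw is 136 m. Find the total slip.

dip-slip = throw / sin(dip) = 136 / sin(51.4°) = 174 m
net slip = dip-slip / sin(rake) = 174 / sin(42°) = 260 m

260 m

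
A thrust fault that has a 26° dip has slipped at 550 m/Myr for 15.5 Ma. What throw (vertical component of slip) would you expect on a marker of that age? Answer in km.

dip-slip = rate × time = 550 m/Myr × 15.5 Ma = 8525 m
throw = dip-slip × sin(dip) = 8525 × sin(26°) = 3740 m = 3.74 km

3.74 km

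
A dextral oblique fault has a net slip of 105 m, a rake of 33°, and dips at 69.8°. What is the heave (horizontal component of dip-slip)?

dip-slip = net slip × sin(rake) = 105 m × sin(33°) = 57.19 m
heave = dip-slip × cos(dip) = 57.19 × cos(69.8°) = 19.7 m

19.7 m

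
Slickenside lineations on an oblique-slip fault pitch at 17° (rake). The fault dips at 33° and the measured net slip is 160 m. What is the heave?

dip-slip = net slip × sin(rake) = 160 m × sin(17°) = 46.78 m
heave = dip-slip × cos(dip) = 46.78 × cos(33°) = 39.2 m

39.2 m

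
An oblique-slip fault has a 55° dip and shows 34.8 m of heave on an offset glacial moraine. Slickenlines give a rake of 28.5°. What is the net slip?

127 m

dip-slip = heave / cos(dip) = 34.8 / cos(55°) = 60.67 m
net slip = dip-slip / sin(rake) = 60.67 / sin(28.5°) = 127 m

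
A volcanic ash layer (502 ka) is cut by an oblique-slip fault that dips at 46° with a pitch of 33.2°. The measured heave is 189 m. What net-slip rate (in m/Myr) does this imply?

dip-slip = heave / cos(dip) = 189 / cos(46°) = 272.1 m
net slip = dip-slip / sin(rake) = 272.1 / sin(33.2°) = 496.9 m
rate = 496.9 m / 502 ka = 0.000990 m/yr = 990 m/Myr

990 m/Myr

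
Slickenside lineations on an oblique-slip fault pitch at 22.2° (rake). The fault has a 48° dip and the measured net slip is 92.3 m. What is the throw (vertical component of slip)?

25.9 m

dip-slip = net slip × sin(rake) = 92.3 m × sin(22.2°) = 34.87 m
throw = dip-slip × sin(dip) = 34.87 × sin(48°) = 25.9 m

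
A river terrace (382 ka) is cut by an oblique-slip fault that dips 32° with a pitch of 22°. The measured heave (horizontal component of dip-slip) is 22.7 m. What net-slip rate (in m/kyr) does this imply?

0.187 m/kyr

dip-slip = heave / cos(dip) = 22.7 / cos(32°) = 26.77 m
net slip = dip-slip / sin(rake) = 26.77 / sin(22°) = 71.45 m
rate = 71.45 m / 382 ka = 0.000187 m/yr = 0.187 m/kyr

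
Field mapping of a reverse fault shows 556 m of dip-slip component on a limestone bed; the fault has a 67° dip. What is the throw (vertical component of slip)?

throw = dip-slip × sin(dip) = 556 m × sin(67°) = 512 m

512 m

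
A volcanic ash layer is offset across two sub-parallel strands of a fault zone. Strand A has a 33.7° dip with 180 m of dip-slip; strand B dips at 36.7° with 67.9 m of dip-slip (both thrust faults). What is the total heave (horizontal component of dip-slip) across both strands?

204 m

heave_A = 180 × cos(33.7°) = 149.8 m
heave_B = 67.9 × cos(36.7°) = 54.44 m
total = 149.8 + 54.44 = 204 m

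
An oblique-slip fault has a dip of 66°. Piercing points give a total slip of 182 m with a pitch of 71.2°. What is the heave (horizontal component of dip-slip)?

dip-slip = net slip × sin(rake) = 182 m × sin(71.2°) = 172.3 m
heave = dip-slip × cos(dip) = 172.3 × cos(66°) = 70.1 m

70.1 m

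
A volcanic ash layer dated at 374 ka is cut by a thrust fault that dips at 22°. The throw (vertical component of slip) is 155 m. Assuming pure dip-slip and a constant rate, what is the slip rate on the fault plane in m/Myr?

1110 m/Myr

dip-slip = throw / sin(dip) = 155 m / sin(22°) = 413.8 m
rate = 413.8 m / 374 ka = 0.00111 m/yr = 1110 m/Myr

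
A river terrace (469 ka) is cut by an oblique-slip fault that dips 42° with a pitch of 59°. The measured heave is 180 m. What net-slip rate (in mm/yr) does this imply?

0.603 mm/yr

dip-slip = heave / cos(dip) = 180 / cos(42°) = 242.2 m
net slip = dip-slip / sin(rake) = 242.2 / sin(59°) = 282.6 m
rate = 282.6 m / 469 ka = 0.000603 m/yr = 0.603 mm/yr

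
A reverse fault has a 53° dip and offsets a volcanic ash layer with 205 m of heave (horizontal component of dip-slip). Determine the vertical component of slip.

throw = heave × tan(dip) = 205 × tan(53°) = 272 m

272 m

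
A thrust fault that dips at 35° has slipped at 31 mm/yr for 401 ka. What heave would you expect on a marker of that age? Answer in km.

10.2 km

dip-slip = rate × time = 31 mm/yr × 401 ka = 12430 m
heave = dip-slip × cos(dip) = 12430 × cos(35°) = 10200 m = 10.2 km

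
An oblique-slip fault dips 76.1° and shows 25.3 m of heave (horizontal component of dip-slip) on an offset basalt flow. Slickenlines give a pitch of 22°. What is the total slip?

281 m

dip-slip = heave / cos(dip) = 25.3 / cos(76.1°) = 105.3 m
net slip = dip-slip / sin(rake) = 105.3 / sin(22°) = 281 m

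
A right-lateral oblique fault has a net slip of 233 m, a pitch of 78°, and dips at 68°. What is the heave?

85.4 m

dip-slip = net slip × sin(rake) = 233 m × sin(78°) = 227.9 m
heave = dip-slip × cos(dip) = 227.9 × cos(68°) = 85.4 m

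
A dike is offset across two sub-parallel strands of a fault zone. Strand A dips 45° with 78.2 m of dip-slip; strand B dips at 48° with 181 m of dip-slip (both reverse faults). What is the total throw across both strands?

throw_A = 78.2 × sin(45°) = 55.30 m
throw_B = 181 × sin(48°) = 134.5 m
total = 55.30 + 134.5 = 190 m

190 m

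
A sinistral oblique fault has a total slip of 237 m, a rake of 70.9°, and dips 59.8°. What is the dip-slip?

dip-slip = net slip × sin(rake) = 237 m × sin(70.9°) = 224 m

224 m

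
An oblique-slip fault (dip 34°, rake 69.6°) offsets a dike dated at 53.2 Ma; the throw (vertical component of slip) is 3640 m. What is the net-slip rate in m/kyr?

0.131 m/kyr

dip-slip = throw / sin(dip) = 3640 / sin(34°) = 6509 m
net slip = dip-slip / sin(rake) = 6509 / sin(69.6°) = 6945 m
rate = 6945 m / 53.2 Ma = 0.000131 m/yr = 0.131 m/kyr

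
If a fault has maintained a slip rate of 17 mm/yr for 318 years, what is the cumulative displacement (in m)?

5.41 m

slip = rate × time = 17 mm/yr × 318 years = 5.41 m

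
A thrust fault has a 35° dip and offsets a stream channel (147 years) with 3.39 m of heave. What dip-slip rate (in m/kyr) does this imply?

28.2 m/kyr

dip-slip = heave / cos(dip) = 3.39 m / cos(35°) = 4.138 m
rate = 4.138 m / 147 years = 0.0282 m/yr = 28.2 m/kyr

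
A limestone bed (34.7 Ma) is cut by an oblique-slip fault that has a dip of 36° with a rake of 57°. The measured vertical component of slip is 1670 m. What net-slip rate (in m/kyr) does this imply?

0.0976 m/kyr

dip-slip = throw / sin(dip) = 1670 / sin(36°) = 2841 m
net slip = dip-slip / sin(rake) = 2841 / sin(57°) = 3388 m
rate = 3388 m / 34.7 Ma = 0.0000976 m/yr = 0.0976 m/kyr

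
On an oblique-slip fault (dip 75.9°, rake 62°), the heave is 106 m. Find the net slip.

dip-slip = heave / cos(dip) = 106 / cos(75.9°) = 435.1 m
net slip = dip-slip / sin(rake) = 435.1 / sin(62°) = 493 m

493 m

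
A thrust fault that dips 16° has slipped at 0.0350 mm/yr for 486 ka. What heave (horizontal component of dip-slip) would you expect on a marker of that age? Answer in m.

dip-slip = rate × time = 0.0350 mm/yr × 486 ka = 17.01 m
heave = dip-slip × cos(dip) = 17.01 × cos(16°) = 16.4 m

16.4 m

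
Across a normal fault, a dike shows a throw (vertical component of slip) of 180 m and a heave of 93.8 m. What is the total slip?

203 m

net slip = √(throw² + heave²) = √(180² + 93.8²) = 203 m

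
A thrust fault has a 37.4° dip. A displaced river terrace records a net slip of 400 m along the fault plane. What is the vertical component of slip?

243 m

throw = dip-slip × sin(dip) = 400 m × sin(37.4°) = 243 m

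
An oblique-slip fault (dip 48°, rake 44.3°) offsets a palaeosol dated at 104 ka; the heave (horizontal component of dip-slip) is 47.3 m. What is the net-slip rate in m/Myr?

973 m/Myr

dip-slip = heave / cos(dip) = 47.3 / cos(48°) = 70.69 m
net slip = dip-slip / sin(rake) = 70.69 / sin(44.3°) = 101.2 m
rate = 101.2 m / 104 ka = 0.000973 m/yr = 973 m/Myr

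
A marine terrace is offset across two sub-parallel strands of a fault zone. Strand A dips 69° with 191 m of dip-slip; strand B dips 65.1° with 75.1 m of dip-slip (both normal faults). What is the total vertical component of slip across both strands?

246 m

throw_A = 191 × sin(69°) = 178.3 m
throw_B = 75.1 × sin(65.1°) = 68.12 m
total = 178.3 + 68.12 = 246 m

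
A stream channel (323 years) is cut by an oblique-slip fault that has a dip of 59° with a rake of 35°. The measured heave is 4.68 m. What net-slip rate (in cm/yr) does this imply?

4.90 cm/yr

dip-slip = heave / cos(dip) = 4.68 / cos(59°) = 9.087 m
net slip = dip-slip / sin(rake) = 9.087 / sin(35°) = 15.84 m
rate = 15.84 m / 323 years = 0.0490 m/yr = 4.90 cm/yr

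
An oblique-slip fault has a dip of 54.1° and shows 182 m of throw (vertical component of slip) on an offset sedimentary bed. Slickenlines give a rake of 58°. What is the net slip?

dip-slip = throw / sin(dip) = 182 / sin(54.1°) = 224.7 m
net slip = dip-slip / sin(rake) = 224.7 / sin(58°) = 265 m

265 m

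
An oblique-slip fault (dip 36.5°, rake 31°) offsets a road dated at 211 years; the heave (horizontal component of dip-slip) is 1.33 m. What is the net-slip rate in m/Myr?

dip-slip = heave / cos(dip) = 1.33 / cos(36.5°) = 1.655 m
net slip = dip-slip / sin(rake) = 1.655 / sin(31°) = 3.212 m
rate = 3.212 m / 211 years = 0.0152 m/yr = 15200 m/Myr

15200 m/Myr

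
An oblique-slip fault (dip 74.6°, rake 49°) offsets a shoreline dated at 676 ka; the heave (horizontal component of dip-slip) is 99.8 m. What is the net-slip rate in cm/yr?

dip-slip = heave / cos(dip) = 99.8 / cos(74.6°) = 375.8 m
net slip = dip-slip / sin(rake) = 375.8 / sin(49°) = 498 m
rate = 498 m / 676 ka = 0.000737 m/yr = 0.0737 cm/yr

0.0737 cm/yr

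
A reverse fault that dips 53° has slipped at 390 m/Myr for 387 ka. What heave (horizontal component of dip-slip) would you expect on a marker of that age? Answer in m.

dip-slip = rate × time = 390 m/Myr × 387 ka = 150.9 m
heave = dip-slip × cos(dip) = 150.9 × cos(53°) = 90.8 m

90.8 m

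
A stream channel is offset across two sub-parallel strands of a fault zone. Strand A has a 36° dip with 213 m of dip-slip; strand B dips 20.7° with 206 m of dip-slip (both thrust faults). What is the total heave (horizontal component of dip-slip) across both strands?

heave_A = 213 × cos(36°) = 172.3 m
heave_B = 206 × cos(20.7°) = 192.7 m
total = 172.3 + 192.7 = 365 m

365 m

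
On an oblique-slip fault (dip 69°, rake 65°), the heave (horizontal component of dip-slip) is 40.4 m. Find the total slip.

dip-slip = heave / cos(dip) = 40.4 / cos(69°) = 112.7 m
net slip = dip-slip / sin(rake) = 112.7 / sin(65°) = 124 m

124 m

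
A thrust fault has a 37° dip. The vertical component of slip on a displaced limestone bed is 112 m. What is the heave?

heave = throw / tan(dip) = 112 / tan(37°) = 149 m

149 m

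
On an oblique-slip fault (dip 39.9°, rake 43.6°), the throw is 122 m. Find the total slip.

276 m

dip-slip = throw / sin(dip) = 122 / sin(39.9°) = 190.2 m
net slip = dip-slip / sin(rake) = 190.2 / sin(43.6°) = 276 m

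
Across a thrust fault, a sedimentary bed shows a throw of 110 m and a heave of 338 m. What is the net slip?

net slip = √(throw² + heave²) = √(110² + 338²) = 355 m

355 m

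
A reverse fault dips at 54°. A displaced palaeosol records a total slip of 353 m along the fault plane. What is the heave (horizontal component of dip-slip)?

heave = dip-slip × cos(dip) = 353 m × cos(54°) = 207 m

207 m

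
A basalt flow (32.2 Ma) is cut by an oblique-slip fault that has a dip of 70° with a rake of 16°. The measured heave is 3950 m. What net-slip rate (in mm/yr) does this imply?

1.30 mm/yr

dip-slip = heave / cos(dip) = 3950 / cos(70°) = 11550 m
net slip = dip-slip / sin(rake) = 11550 / sin(16°) = 41900 m
rate = 41900 m / 32.2 Ma = 0.00130 m/yr = 1.30 mm/yr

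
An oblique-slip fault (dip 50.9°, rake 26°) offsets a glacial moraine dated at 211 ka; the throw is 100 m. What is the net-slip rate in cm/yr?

dip-slip = throw / sin(dip) = 100 / sin(50.9°) = 128.9 m
net slip = dip-slip / sin(rake) = 128.9 / sin(26°) = 293.9 m
rate = 293.9 m / 211 ka = 0.00139 m/yr = 0.139 cm/yr

0.139 cm/yr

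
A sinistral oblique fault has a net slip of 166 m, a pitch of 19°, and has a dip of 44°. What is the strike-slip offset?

strike-slip = net slip × cos(rake) = 166 m × cos(19°) = 157 m

157 m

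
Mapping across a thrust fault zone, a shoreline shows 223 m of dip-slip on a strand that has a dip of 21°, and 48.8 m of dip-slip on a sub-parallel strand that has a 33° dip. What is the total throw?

106 m

throw_A = 223 × sin(21°) = 79.92 m
throw_B = 48.8 × sin(33°) = 26.58 m
total = 79.92 + 26.58 = 106 m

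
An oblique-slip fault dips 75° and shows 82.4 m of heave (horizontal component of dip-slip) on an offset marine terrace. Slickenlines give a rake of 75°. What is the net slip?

dip-slip = heave / cos(dip) = 82.4 / cos(75°) = 318.4 m
net slip = dip-slip / sin(rake) = 318.4 / sin(75°) = 330 m

330 m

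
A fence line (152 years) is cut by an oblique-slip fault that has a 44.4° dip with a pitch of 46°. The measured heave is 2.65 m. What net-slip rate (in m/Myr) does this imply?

33900 m/Myr

dip-slip = heave / cos(dip) = 2.65 / cos(44.4°) = 3.709 m
net slip = dip-slip / sin(rake) = 3.709 / sin(46°) = 5.156 m
rate = 5.156 m / 152 years = 0.0339 m/yr = 33900 m/Myr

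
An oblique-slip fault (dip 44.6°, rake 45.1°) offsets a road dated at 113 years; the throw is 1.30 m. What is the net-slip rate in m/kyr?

dip-slip = throw / sin(dip) = 1.30 / sin(44.6°) = 1.851 m
net slip = dip-slip / sin(rake) = 1.851 / sin(45.1°) = 2.614 m
rate = 2.614 m / 113 years = 0.0231 m/yr = 23.1 m/kyr

23.1 m/kyr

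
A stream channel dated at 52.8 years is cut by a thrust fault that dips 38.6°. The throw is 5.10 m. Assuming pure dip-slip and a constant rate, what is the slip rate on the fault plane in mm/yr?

dip-slip = throw / sin(dip) = 5.10 m / sin(38.6°) = 8.175 m
rate = 8.175 m / 52.8 years = 0.155 m/yr = 155 mm/yr

155 mm/yr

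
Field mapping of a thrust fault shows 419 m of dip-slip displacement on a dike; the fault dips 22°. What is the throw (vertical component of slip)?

157 m

throw = dip-slip × sin(dip) = 419 m × sin(22°) = 157 m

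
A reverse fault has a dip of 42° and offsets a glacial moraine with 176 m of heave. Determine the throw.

158 m

throw = heave × tan(dip) = 176 × tan(42°) = 158 m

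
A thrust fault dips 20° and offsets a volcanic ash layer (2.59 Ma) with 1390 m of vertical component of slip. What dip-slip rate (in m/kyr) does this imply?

1.57 m/kyr

dip-slip = throw / sin(dip) = 1390 m / sin(20°) = 4064 m
rate = 4064 m / 2.59 Ma = 0.00157 m/yr = 1.57 m/kyr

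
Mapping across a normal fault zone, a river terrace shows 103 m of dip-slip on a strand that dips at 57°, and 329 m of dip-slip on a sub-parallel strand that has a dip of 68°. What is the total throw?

throw_A = 103 × sin(57°) = 86.38 m
throw_B = 329 × sin(68°) = 305 m
total = 86.38 + 305 = 391 m

391 m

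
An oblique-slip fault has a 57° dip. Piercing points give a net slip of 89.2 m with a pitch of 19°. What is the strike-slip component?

84.3 m

strike-slip = net slip × cos(rake) = 89.2 m × cos(19°) = 84.3 m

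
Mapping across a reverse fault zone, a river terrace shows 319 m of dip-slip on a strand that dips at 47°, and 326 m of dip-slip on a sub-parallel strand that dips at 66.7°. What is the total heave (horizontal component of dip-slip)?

347 m

heave_A = 319 × cos(47°) = 217.6 m
heave_B = 326 × cos(66.7°) = 128.9 m
total = 217.6 + 128.9 = 347 m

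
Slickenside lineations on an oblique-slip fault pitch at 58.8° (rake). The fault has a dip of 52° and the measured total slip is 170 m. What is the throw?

dip-slip = net slip × sin(rake) = 170 m × sin(58.8°) = 145.4 m
throw = dip-slip × sin(dip) = 145.4 × sin(52°) = 115 m

115 m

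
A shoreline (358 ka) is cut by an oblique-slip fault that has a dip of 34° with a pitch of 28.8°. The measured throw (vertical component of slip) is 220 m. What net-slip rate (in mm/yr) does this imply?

2.28 mm/yr

dip-slip = throw / sin(dip) = 220 / sin(34°) = 393.4 m
net slip = dip-slip / sin(rake) = 393.4 / sin(28.8°) = 816.7 m
rate = 816.7 m / 358 ka = 0.00228 m/yr = 2.28 mm/yr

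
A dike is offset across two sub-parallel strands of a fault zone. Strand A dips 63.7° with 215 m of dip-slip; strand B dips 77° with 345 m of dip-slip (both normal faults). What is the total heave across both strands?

heave_A = 215 × cos(63.7°) = 95.26 m
heave_B = 345 × cos(77°) = 77.61 m
total = 95.26 + 77.61 = 173 m

173 m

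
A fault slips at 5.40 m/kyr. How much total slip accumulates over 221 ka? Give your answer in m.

1190 m

slip = rate × time = 5.40 m/kyr × 221 ka = 1190 m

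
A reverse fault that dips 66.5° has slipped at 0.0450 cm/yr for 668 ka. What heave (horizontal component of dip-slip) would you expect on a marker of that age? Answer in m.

120 m

dip-slip = rate × time = 0.0450 cm/yr × 668 ka = 300.6 m
heave = dip-slip × cos(dip) = 300.6 × cos(66.5°) = 120 m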